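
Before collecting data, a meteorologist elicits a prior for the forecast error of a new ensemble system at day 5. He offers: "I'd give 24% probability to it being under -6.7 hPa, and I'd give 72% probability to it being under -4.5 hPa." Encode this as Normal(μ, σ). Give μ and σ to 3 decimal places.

The p-quantile of Normal(μ,σ) is μ + z_p·σ, with z_{0.24} = -0.7063 and z_{0.72} = 0.5828.
Eliminate σ: μ = (z₂·x₁ − z₁·x₂)/(z₂ − z₁) = (0.5828·-6.7 − (-0.7063)·-4.5)/1.289 = -5.495.
Then σ = (x₂ − x₁)/(z₂ − z₁) = (-4.5 − -6.7)/1.289 = 1.707.

μ = -5.495, σ = 1.707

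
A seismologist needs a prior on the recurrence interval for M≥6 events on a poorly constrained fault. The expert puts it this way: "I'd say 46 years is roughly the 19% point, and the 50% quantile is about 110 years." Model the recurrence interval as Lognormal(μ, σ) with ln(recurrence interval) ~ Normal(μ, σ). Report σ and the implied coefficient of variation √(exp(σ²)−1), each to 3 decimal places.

If T ~ Lognormal(μ,σ) then ln T ~ Normal(μ,σ), so the p-quantile of ln T is μ + z_p·σ.
ln(46) = 3.829 and ln(110) = 4.7; z_{0.19} = -0.8779, z_{0.5} = 0.
σ = (4.7 − 3.829)/(0 − (-0.8779)) = 0.993.
μ = 3.829 − (-0.8779)·0.993 = 4.700.
CV = √(exp(σ²)−1) = √(exp(0.9862)−1) = 1.297.

σ ≈ 0.993, CV ≈ 1.297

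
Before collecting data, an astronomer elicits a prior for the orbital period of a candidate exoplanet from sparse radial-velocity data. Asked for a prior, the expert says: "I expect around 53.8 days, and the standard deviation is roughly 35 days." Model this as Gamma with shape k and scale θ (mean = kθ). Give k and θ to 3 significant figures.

For Gamma(k, scale θ): mean = kθ, variance = kθ², so CV = 1/√k.
CV = SD/mean = 35/53.8 = 0.6506, hence k = 1/CV² = 2.36.
Then θ = mean/k = 53.8/2.36 = 22.8.

k ≈ 2.36, θ ≈ 22.8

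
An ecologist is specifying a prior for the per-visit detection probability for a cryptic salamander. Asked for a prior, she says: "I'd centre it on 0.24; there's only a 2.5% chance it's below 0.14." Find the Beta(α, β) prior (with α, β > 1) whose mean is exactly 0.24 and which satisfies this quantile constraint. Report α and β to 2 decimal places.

α ≈ 13.87, β ≈ 43.93

With mean 0.24 fixed, write α = 0.24s, β = 0.76s where s = α+β.
Need P(θ < 0.14) = 0.025 under Beta(0.24s, 0.76s). Normal approximation: (q−m)/√(m(1−m)/s) ≈ z_{0.025} = -1.96, so s ≈ 0.24·0.76·(-1.96)²/(0.14−0.24)² = 70.1.
At s = 70.1: P(θ<0.14) ≈ 0.015. Adjusting to match 0.025 gives s ≈ 57.80.
So α = 0.24·57.80 ≈ 13.87, β = 0.76·57.80 ≈ 43.93.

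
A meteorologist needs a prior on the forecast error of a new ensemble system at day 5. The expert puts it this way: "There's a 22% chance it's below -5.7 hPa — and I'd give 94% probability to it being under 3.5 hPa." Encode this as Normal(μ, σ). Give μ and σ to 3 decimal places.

μ = -2.647, σ = 3.954

The p-quantile of Normal(μ,σ) is μ + z_p·σ, with z_{0.22} = -0.7722 and z_{0.94} = 1.555.
Eliminate σ: μ = (z₂·x₁ − z₁·x₂)/(z₂ − z₁) = (1.555·-5.7 − (-0.7722)·3.5)/2.327 = -2.647.
Then σ = (x₂ − x₁)/(z₂ − z₁) = (3.5 − -5.7)/2.327 = 3.954.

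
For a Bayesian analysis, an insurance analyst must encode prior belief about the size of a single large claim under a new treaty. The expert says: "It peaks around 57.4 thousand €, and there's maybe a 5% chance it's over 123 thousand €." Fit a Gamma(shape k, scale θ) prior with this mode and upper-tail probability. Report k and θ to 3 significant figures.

Gamma(k,θ) with k>1 has mode (k−1)θ, so θ = 57.4/(k−1).
Need P(X < 123) = 0.95 with θ tied to k this way. Start at k = 2, θ = 57.4: P(X<123) ≈ 0.631.
Too low — raise k to concentrate. Iterating converges to k ≈ 5.75.
Then θ = 57.4/(5.75−1) ≈ 12.1.

k ≈ 5.75, θ ≈ 12.1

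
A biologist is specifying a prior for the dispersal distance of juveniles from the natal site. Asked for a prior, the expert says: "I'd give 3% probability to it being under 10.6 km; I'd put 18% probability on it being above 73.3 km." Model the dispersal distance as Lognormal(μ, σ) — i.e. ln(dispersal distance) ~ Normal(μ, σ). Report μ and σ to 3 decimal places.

If T ~ Lognormal(μ,σ) then ln T ~ Normal(μ,σ), so the p-quantile of ln T is μ + z_p·σ.
ln(10.6) = 2.361 and ln(73.3) = 4.295; z_{0.03} = -1.881, z_{0.82} = 0.9154.
σ = (4.295 − 2.361)/(0.9154 − (-1.881)) = 0.692.
μ = 2.361 − (-1.881)·0.692 = 3.662.

μ ≈ 3.662, σ ≈ 0.692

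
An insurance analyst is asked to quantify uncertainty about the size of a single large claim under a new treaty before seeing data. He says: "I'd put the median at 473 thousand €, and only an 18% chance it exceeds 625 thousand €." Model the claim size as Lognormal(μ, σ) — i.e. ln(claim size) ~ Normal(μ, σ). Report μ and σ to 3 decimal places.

μ ≈ 6.159, σ ≈ 0.304

If T ~ Lognormal(μ,σ) then ln T ~ Normal(μ,σ), so the p-quantile of ln T is μ + z_p·σ.
ln(473) = 6.159 and ln(625) = 6.438; z_{0.5} = 0, z_{0.82} = 0.9154.
σ = (6.438 − 6.159)/(0.9154 − (0)) = 0.304.
μ = 6.159 − (0)·0.304 = 6.159.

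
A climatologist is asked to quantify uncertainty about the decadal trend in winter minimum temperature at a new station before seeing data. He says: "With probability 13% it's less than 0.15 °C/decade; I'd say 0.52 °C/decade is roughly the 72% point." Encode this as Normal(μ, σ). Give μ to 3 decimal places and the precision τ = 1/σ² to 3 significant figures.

μ = 0.394, τ = 21.3

The p-quantile of Normal(μ,σ) is μ + z_p·σ, with z_{0.13} = -1.126 and z_{0.72} = 0.5828.
Eliminate σ: μ = (z₂·x₁ − z₁·x₂)/(z₂ − z₁) = (0.5828·0.15 − (-1.126)·0.52)/1.709 = 0.394.
Then σ = (x₂ − x₁)/(z₂ − z₁) = (0.52 − 0.15)/1.709 = 0.216.
Precision τ = 1/σ² = 1/0.2165² = 21.3.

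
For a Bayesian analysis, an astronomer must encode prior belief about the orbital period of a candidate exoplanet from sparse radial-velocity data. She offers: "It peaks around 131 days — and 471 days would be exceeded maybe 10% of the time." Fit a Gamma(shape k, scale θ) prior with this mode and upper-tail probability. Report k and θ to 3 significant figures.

k ≈ 2.14, θ ≈ 115

Gamma(k,θ) with k>1 has mode (k−1)θ, so θ = 131/(k−1).
Need P(X < 471) = 0.9 with θ tied to k this way. Start at k = 2, θ = 131: P(X<471) ≈ 0.874.
Too low — raise k to concentrate. Iterating converges to k ≈ 2.14.
Then θ = 131/(2.14−1) ≈ 115.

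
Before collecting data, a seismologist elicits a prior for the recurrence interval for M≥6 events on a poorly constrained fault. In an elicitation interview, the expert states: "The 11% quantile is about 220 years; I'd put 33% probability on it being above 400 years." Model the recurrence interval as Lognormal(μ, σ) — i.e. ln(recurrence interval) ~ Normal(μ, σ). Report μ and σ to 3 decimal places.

If T ~ Lognormal(μ,σ) then ln T ~ Normal(μ,σ), so the p-quantile of ln T is μ + z_p·σ.
ln(220) = 5.394 and ln(400) = 5.991; z_{0.11} = -1.227, z_{0.67} = 0.4399.
σ = (5.991 − 5.394)/(0.4399 − (-1.227)) = 0.359.
μ = 5.394 − (-1.227)·0.359 = 5.834.

μ ≈ 5.834, σ ≈ 0.359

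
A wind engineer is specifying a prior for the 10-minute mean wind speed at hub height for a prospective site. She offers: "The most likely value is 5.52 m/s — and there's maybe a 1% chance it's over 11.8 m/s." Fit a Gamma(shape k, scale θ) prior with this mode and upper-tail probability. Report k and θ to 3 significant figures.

k ≈ 9.4, θ ≈ 0.657

Gamma(k,θ) with k>1 has mode (k−1)θ, so θ = 5.52/(k−1).
Need P(X < 11.8) = 0.99 with θ tied to k this way. Start at k = 2, θ = 5.52: P(X<11.8) ≈ 0.630.
Too low — raise k to concentrate. Iterating converges to k ≈ 9.4.
Then θ = 5.52/(9.4−1) ≈ 0.657.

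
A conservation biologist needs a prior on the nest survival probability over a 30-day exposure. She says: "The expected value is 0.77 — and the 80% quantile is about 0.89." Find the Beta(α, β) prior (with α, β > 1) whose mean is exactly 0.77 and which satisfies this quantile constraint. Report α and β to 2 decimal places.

With mean 0.77 fixed, write α = 0.77s, β = 0.23s where s = α+β.
Need P(θ < 0.89) = 0.8 under Beta(0.77s, 0.23s). Normal approximation: (q−m)/√(m(1−m)/s) ≈ z_{0.8} = 0.842, so s ≈ 0.77·0.23·(0.842)²/(0.89−0.77)² = 8.7.
At s = 8.7: P(θ<0.89) ≈ 0.796. Adjusting to match 0.8 gives s ≈ 8.92.
So α = 0.77·8.92 ≈ 6.86, β = 0.23·8.92 ≈ 2.05.

α ≈ 6.86, β ≈ 2.05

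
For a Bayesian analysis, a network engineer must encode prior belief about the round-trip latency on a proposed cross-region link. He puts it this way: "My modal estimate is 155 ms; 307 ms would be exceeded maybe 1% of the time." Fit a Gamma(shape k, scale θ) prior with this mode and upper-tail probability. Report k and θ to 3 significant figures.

k ≈ 11.5, θ ≈ 14.7

Gamma(k,θ) with k>1 has mode (k−1)θ, so θ = 155/(k−1).
Need P(X < 307) = 0.99 with θ tied to k this way. Start at k = 2, θ = 155: P(X<307) ≈ 0.589.
Too low — raise k to concentrate. Iterating converges to k ≈ 11.5.
Then θ = 155/(11.5−1) ≈ 14.7.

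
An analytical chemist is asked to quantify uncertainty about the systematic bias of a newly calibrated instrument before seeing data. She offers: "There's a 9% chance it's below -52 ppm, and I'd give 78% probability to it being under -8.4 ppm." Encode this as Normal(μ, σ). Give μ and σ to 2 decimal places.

The p-quantile of Normal(μ,σ) is μ + z_p·σ, with z_{0.09} = -1.341 and z_{0.78} = 0.7722.
Eliminate σ: μ = (z₂·x₁ − z₁·x₂)/(z₂ − z₁) = (0.7722·-52 − (-1.341)·-8.4)/2.113 = -24.33.
Then σ = (x₂ − x₁)/(z₂ − z₁) = (-8.4 − -52)/2.113 = 20.63.

μ = -24.33, σ = 20.63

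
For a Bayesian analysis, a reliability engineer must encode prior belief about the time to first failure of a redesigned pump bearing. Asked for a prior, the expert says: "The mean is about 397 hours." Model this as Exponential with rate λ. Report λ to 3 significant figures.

Exponential mean = 1/λ, so λ = 1/397.0 = 0.00252.

λ ≈ 0.00252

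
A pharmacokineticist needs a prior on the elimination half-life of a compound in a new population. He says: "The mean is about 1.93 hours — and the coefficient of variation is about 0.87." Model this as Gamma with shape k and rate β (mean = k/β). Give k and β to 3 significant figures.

k ≈ 1.32, β ≈ 0.685

For Gamma(k, rate β): mean = k/β, variance = k/β², so CV = 1/√k.
CV = 0.87, hence k = 1/CV² = 1.32.
Then β = k/mean = 1.32/1.93 = 0.685.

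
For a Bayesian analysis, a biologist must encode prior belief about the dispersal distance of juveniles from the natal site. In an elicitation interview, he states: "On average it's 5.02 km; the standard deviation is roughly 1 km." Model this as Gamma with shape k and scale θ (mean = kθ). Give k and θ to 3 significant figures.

k ≈ 25.2, θ ≈ 0.199

For Gamma(k, scale θ): mean = kθ, variance = kθ², so CV = 1/√k.
CV = SD/mean = 1/5.02 = 0.1992, hence k = 1/CV² = 25.2.
Then θ = mean/k = 5.02/25.2 = 0.199.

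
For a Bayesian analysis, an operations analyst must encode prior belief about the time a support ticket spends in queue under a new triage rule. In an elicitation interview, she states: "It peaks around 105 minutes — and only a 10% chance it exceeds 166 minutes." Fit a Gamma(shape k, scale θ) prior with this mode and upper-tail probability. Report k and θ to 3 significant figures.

k ≈ 9.94, θ ≈ 11.7

Gamma(k,θ) with k>1 has mode (k−1)θ, so θ = 105/(k−1).
Need P(X < 166) = 0.9 with θ tied to k this way. Start at k = 2, θ = 105: P(X<166) ≈ 0.469.
Too low — raise k to concentrate. Iterating converges to k ≈ 9.94.
Then θ = 105/(9.94−1) ≈ 11.7.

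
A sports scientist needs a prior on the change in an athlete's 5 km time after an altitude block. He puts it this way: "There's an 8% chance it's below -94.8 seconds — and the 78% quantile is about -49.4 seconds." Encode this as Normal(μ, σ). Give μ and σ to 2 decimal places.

For Normal(μ,σ), the p-quantile is μ + z_p·σ. Here z_{0.08} = -1.405, z_{0.78} = 0.7722.
So -94.8 = μ − 1.405σ and -49.4 = μ + 0.7722σ.
Subtracting: σ = (-49.4 − -94.8)/(0.7722 − (-1.405)) = 20.85.
Then μ = -94.8 − (-1.405)·20.85 = -65.50.

μ = -65.50, σ = 20.85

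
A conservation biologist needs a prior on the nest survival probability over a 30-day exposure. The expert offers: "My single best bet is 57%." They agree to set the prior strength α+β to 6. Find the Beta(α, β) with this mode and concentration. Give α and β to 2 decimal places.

For α,β > 1 the Beta mode is (α−1)/(α+β−2). With α+β = 6, the mode is (α−1)/4.
Set (α−1)/4 = 0.57 → α = 1 + 0.57·4 = 3.28.
β = 6 − α = 2.72.

α = 3.28, β = 2.72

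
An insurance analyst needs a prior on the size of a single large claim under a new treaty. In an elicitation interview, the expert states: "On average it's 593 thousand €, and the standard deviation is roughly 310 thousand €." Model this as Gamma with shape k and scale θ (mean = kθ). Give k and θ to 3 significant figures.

For Gamma(k, scale θ): mean = kθ, variance = kθ², so CV = 1/√k.
CV = SD/mean = 310/593 = 0.5228, hence k = 1/CV² = 3.66.
Then θ = mean/k = 593/3.66 = 162.

k ≈ 3.66, θ ≈ 162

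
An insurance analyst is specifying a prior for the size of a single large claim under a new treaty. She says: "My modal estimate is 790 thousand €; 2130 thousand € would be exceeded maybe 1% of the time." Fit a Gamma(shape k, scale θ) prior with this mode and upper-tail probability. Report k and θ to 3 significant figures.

k ≈ 5.69, θ ≈ 168

Gamma(k,θ) with k>1 has mode (k−1)θ, so θ = 790/(k−1).
Need P(X < 2130) = 0.99 with θ tied to k this way. Start at k = 2, θ = 790: P(X<2130) ≈ 0.751.
Too low — raise k to concentrate. Iterating converges to k ≈ 5.69.
Then θ = 790/(5.69−1) ≈ 168.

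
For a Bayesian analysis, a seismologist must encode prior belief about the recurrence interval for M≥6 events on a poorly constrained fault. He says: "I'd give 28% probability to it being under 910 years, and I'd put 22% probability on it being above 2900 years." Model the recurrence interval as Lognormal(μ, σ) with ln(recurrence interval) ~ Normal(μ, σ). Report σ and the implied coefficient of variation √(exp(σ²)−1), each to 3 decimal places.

σ ≈ 0.855, CV ≈ 1.038

If T ~ Lognormal(μ,σ) then ln T ~ Normal(μ,σ), so the p-quantile of ln T is μ + z_p·σ.
ln(910) = 6.813 and ln(2900) = 7.972; z_{0.28} = -0.5828, z_{0.78} = 0.7722.
σ = (7.972 − 6.813)/(0.7722 − (-0.5828)) = 0.855.
μ = 6.813 − (-0.5828)·0.855 = 7.312.
CV = √(exp(σ²)−1) = √(exp(0.7316)−1) = 1.038.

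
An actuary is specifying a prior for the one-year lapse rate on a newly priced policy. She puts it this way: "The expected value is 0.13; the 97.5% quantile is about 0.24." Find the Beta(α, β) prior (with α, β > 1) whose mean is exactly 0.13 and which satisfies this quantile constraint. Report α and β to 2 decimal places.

With mean 0.13 fixed, write α = 0.13s, β = 0.87s where s = α+β.
Need P(θ < 0.24) = 0.975 under Beta(0.13s, 0.87s). Normal approximation: (q−m)/√(m(1−m)/s) ≈ z_{0.975} = 1.96, so s ≈ 0.13·0.87·(1.96)²/(0.24−0.13)² = 35.9.
At s = 35.9: P(θ<0.24) ≈ 0.960. Adjusting to match 0.975 gives s ≈ 45.98.
So α = 0.13·45.98 ≈ 5.98, β = 0.87·45.98 ≈ 40.01.

α ≈ 5.98, β ≈ 40.01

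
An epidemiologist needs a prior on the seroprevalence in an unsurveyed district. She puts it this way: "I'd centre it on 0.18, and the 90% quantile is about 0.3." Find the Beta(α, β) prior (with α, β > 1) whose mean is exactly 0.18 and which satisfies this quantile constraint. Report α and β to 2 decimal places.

α ≈ 3.26, β ≈ 14.87

With mean 0.18 fixed, write α = 0.18s, β = 0.82s where s = α+β.
Need P(θ < 0.3) = 0.9 under Beta(0.18s, 0.82s). Normal approximation: (q−m)/√(m(1−m)/s) ≈ z_{0.9} = 1.28, so s ≈ 0.18·0.82·(1.28)²/(0.3−0.18)² = 16.8.
At s = 16.8: P(θ<0.3) ≈ 0.893. Adjusting to match 0.9 gives s ≈ 18.14.
So α = 0.18·18.14 ≈ 3.26, β = 0.82·18.14 ≈ 14.87.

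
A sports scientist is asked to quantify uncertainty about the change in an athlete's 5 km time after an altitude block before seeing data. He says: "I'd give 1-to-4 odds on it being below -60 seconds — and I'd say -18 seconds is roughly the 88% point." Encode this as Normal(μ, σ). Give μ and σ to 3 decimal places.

μ = -42.472, σ = 20.827

The p-quantile of Normal(μ,σ) is μ + z_p·σ, with z_{0.2} = -0.8416 and z_{0.88} = 1.175.
Eliminate σ: μ = (z₂·x₁ − z₁·x₂)/(z₂ − z₁) = (1.175·-60 − (-0.8416)·-18)/2.017 = -42.472.
Then σ = (x₂ − x₁)/(z₂ − z₁) = (-18 − -60)/2.017 = 20.827.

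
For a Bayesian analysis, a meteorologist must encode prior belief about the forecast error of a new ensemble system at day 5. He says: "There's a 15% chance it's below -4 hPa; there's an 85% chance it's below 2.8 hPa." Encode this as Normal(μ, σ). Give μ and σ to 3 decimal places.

For Normal(μ,σ), the p-quantile is μ + z_p·σ. Here z_{0.15} = -1.036, z_{0.85} = 1.036.
So -4 = μ − 1.036σ and 2.8 = μ + 1.036σ.
Subtracting: σ = (2.8 − -4)/(1.036 − (-1.036)) = 3.280.
Then μ = -4 − (-1.036)·3.280 = -0.600.

μ = -0.600, σ = 3.280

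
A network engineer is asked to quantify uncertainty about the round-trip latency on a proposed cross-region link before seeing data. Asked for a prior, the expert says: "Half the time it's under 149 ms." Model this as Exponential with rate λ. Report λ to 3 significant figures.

λ ≈ 0.00465

Exponential median = ln 2 / λ, so λ = ln 2 / 149.0 = 0.00465.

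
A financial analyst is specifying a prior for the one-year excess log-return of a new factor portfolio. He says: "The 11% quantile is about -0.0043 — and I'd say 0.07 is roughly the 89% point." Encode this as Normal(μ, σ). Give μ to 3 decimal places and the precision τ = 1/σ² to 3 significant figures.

μ = 0.033, τ = 1090

For Normal(μ,σ), the p-quantile is μ + z_p·σ. Here z_{0.11} = -1.227, z_{0.89} = 1.227.
So -0.0043 = μ − 1.227σ and 0.07 = μ + 1.227σ.
Subtracting: σ = (0.07 − -0.0043)/(1.227 − (-1.227)) = 0.030.
Then μ = -0.0043 − (-1.227)·0.030 = 0.033.
Precision τ = 1/σ² = 1/0.03029² = 1090.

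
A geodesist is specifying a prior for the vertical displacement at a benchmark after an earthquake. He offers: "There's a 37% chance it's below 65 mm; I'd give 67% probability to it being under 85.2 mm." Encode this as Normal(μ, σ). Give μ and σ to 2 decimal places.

For Normal(μ,σ), the p-quantile is μ + z_p·σ. Here z_{0.37} = -0.3319, z_{0.67} = 0.4399.
So 65 = μ − 0.3319σ and 85.2 = μ + 0.4399σ.
Subtracting: σ = (85.2 − 65)/(0.4399 − (-0.3319)) = 26.17.
Then μ = 65 − (-0.3319)·26.17 = 73.69.

μ = 73.69, σ = 26.17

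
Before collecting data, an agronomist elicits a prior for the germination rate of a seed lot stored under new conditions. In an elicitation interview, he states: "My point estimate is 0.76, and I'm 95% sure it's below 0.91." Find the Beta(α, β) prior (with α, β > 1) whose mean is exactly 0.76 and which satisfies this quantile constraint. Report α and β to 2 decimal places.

α ≈ 12.18, β ≈ 3.85

With mean 0.76 fixed, write α = 0.76s, β = 0.24s where s = α+β.
Need P(θ < 0.91) = 0.95 under Beta(0.76s, 0.24s). Normal approximation: (q−m)/√(m(1−m)/s) ≈ z_{0.95} = 1.64, so s ≈ 0.76·0.24·(1.64)²/(0.91−0.76)² = 21.9.
At s = 21.9: P(θ<0.91) ≈ 0.975. Adjusting to match 0.95 gives s ≈ 16.03.
So α = 0.76·16.03 ≈ 12.18, β = 0.24·16.03 ≈ 3.85.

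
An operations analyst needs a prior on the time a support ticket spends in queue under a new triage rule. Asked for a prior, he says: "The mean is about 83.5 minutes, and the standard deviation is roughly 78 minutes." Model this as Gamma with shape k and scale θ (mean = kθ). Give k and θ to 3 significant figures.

For Gamma(k, scale θ): mean = kθ, variance = kθ², so CV = 1/√k.
CV = SD/mean = 78/83.5 = 0.9341, hence k = 1/CV² = 1.15.
Then θ = mean/k = 83.5/1.15 = 72.9.

k ≈ 1.15, θ ≈ 72.9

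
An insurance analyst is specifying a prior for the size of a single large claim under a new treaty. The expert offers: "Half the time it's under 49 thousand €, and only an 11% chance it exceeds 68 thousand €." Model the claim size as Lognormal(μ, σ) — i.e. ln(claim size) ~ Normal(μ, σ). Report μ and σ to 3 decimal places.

If T ~ Lognormal(μ,σ) then ln T ~ Normal(μ,σ), so the p-quantile of ln T is μ + z_p·σ.
ln(49) = 3.892 and ln(68) = 4.22; z_{0.5} = 0, z_{0.89} = 1.227.
σ = (4.22 − 3.892)/(1.227 − (0)) = 0.267.
μ = 3.892 − (0)·0.267 = 3.892.

μ ≈ 3.892, σ ≈ 0.267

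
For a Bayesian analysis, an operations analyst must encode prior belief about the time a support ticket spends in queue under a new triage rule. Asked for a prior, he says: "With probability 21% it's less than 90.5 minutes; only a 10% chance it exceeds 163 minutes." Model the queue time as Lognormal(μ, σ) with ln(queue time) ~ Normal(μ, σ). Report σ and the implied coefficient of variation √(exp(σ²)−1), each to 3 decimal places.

σ ≈ 0.282, CV ≈ 0.287

If T ~ Lognormal(μ,σ) then ln T ~ Normal(μ,σ), so the p-quantile of ln T is μ + z_p·σ.
ln(90.5) = 4.505 and ln(163) = 5.094; z_{0.21} = -0.8064, z_{0.9} = 1.282.
σ = (5.094 − 4.505)/(1.282 − (-0.8064)) = 0.282.
μ = 4.505 − (-0.8064)·0.282 = 4.733.
CV = √(exp(σ²)−1) = √(exp(0.0794)−1) = 0.287.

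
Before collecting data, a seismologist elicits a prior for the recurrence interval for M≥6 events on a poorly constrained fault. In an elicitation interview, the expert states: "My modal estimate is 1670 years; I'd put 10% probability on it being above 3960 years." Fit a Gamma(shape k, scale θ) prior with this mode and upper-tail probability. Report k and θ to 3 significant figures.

Gamma(k,θ) with k>1 has mode (k−1)θ, so θ = 1670/(k−1).
Need P(X < 3960) = 0.9 with θ tied to k this way. Start at k = 2, θ = 1670: P(X<3960) ≈ 0.685.
Too low — raise k to concentrate. Iterating converges to k ≈ 3.58.
Then θ = 1670/(3.58−1) ≈ 648.

k ≈ 3.58, θ ≈ 648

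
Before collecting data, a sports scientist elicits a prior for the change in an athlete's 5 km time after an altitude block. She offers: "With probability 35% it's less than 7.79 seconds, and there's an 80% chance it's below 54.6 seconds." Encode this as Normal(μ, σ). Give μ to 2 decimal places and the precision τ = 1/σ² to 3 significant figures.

μ = 22.49, τ = 0.000687

For Normal(μ,σ), the p-quantile is μ + z_p·σ. Here z_{0.35} = -0.3853, z_{0.8} = 0.8416.
So 7.79 = μ − 0.3853σ and 54.6 = μ + 0.8416σ.
Subtracting: σ = (54.6 − 7.79)/(0.8416 − (-0.3853)) = 38.15.
Then μ = 7.79 − (-0.3853)·38.15 = 22.49.
Precision τ = 1/σ² = 1/38.15² = 0.000687.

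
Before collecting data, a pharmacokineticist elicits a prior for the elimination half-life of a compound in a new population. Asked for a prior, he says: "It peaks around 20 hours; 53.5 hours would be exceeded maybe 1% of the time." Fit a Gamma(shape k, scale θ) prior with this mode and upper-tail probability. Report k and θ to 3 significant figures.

Gamma(k,θ) with k>1 has mode (k−1)θ, so θ = 20/(k−1).
Need P(X < 53.5) = 0.99 with θ tied to k this way. Start at k = 2, θ = 20: P(X<53.5) ≈ 0.747.
Too low — raise k to concentrate. Iterating converges to k ≈ 5.78.
Then θ = 20/(5.78−1) ≈ 4.19.

k ≈ 5.78, θ ≈ 4.19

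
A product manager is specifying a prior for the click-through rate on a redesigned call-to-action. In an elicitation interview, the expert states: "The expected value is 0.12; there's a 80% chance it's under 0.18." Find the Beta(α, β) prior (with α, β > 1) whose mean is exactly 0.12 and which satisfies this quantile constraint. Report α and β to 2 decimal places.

With mean 0.12 fixed, write α = 0.12s, β = 0.88s where s = α+β.
Need P(θ < 0.18) = 0.8 under Beta(0.12s, 0.88s). Normal approximation: (q−m)/√(m(1−m)/s) ≈ z_{0.8} = 0.842, so s ≈ 0.12·0.88·(0.842)²/(0.18−0.12)² = 20.8.
At s = 20.8: P(θ<0.18) ≈ 0.818. Adjusting to match 0.8 gives s ≈ 16.22.
So α = 0.12·16.22 ≈ 1.95, β = 0.88·16.22 ≈ 14.27.

α ≈ 1.95, β ≈ 14.27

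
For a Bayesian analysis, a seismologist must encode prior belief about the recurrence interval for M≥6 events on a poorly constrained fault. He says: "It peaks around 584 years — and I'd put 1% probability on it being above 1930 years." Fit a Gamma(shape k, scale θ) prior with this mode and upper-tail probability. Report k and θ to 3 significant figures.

k ≈ 4.08, θ ≈ 190

Gamma(k,θ) with k>1 has mode (k−1)θ, so θ = 584/(k−1).
Need P(X < 1930) = 0.99 with θ tied to k this way. Start at k = 2, θ = 584: P(X<1930) ≈ 0.842.
Too low — raise k to concentrate. Iterating converges to k ≈ 4.08.
Then θ = 584/(4.08−1) ≈ 190.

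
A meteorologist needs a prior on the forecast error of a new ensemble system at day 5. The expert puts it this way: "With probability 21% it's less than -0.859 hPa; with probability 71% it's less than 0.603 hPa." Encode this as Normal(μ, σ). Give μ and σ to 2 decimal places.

μ = 0.01, σ = 1.08

For Normal(μ,σ), the p-quantile is μ + z_p·σ. Here z_{0.21} = -0.8064, z_{0.71} = 0.5534.
So -0.859 = μ − 0.8064σ and 0.603 = μ + 0.5534σ.
Subtracting: σ = (0.603 − -0.859)/(0.5534 − (-0.8064)) = 1.08.
Then μ = -0.859 − (-0.8064)·1.08 = 0.01.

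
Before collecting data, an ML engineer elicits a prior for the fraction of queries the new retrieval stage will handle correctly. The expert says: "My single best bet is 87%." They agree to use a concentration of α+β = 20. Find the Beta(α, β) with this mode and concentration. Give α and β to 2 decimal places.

For α,β > 1 the Beta mode is (α−1)/(α+β−2). With α+β = 20, the mode is (α−1)/18.
Set (α−1)/18 = 0.87 → α = 1 + 0.87·18 = 16.66.
β = 20 − α = 3.34.

α = 16.66, β = 3.34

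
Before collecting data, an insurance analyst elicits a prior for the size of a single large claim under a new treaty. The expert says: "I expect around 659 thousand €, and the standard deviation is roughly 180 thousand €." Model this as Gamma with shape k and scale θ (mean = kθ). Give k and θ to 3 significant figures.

For Gamma(k, scale θ): mean = kθ, variance = kθ², so CV = 1/√k.
CV = SD/mean = 180/659 = 0.2731, hence k = 1/CV² = 13.4.
Then θ = mean/k = 659/13.4 = 49.2.

k ≈ 13.4, θ ≈ 49.2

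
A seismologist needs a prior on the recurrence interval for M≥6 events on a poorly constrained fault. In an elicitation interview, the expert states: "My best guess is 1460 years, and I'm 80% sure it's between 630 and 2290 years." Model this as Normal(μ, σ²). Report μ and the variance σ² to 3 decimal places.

μ = 1460.000, σ² = 419453.685

A symmetric 80% interval runs μ ± z·σ with z = 1.282.
Half-width = 830, so σ = 830/1.282 = 647.6524 and σ² = 419453.685.
μ is the stated best guess, 1460.000.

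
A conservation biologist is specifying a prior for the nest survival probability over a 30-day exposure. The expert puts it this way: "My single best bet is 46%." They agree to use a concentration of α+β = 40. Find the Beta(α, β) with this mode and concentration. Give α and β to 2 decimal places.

α = 18.48, β = 21.52

For α,β > 1 the Beta mode is (α−1)/(α+β−2). With α+β = 40, the mode is (α−1)/38.
Set (α−1)/38 = 0.46 → α = 1 + 0.46·38 = 18.48.
β = 40 − α = 21.52.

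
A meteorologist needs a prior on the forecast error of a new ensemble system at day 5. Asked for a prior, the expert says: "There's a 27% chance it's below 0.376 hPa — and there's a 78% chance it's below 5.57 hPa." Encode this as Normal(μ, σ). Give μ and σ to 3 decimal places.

μ = 2.674, σ = 3.750

For Normal(μ,σ), the p-quantile is μ + z_p·σ. Here z_{0.27} = -0.6128, z_{0.78} = 0.7722.
So 0.376 = μ − 0.6128σ and 5.57 = μ + 0.7722σ.
Subtracting: σ = (5.57 − 0.376)/(0.7722 − (-0.6128)) = 3.750.
Then μ = 0.376 − (-0.6128)·3.750 = 2.674.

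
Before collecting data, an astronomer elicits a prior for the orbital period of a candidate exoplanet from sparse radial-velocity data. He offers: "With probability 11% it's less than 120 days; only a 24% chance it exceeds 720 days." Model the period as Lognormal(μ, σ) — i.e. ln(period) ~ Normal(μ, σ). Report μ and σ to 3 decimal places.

μ ≈ 5.924, σ ≈ 0.927

If T ~ Lognormal(μ,σ) then ln T ~ Normal(μ,σ), so the p-quantile of ln T is μ + z_p·σ.
ln(120) = 4.787 and ln(720) = 6.579; z_{0.11} = -1.227, z_{0.76} = 0.7063.
σ = (6.579 − 4.787)/(0.7063 − (-1.227)) = 0.927.
μ = 4.787 − (-1.227)·0.927 = 5.924.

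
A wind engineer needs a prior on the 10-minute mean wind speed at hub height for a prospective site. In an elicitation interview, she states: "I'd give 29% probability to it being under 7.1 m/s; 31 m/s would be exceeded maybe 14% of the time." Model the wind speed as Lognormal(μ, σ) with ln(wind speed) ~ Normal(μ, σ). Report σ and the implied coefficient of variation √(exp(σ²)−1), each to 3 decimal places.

σ ≈ 0.902, CV ≈ 1.121

If T ~ Lognormal(μ,σ) then ln T ~ Normal(μ,σ), so the p-quantile of ln T is μ + z_p·σ.
ln(7.1) = 1.96 and ln(31) = 3.434; z_{0.29} = -0.5534, z_{0.86} = 1.08.
σ = (3.434 − 1.96)/(1.08 − (-0.5534)) = 0.902.
μ = 1.96 − (-0.5534)·0.902 = 2.459.
CV = √(exp(σ²)−1) = √(exp(0.8139)−1) = 1.121.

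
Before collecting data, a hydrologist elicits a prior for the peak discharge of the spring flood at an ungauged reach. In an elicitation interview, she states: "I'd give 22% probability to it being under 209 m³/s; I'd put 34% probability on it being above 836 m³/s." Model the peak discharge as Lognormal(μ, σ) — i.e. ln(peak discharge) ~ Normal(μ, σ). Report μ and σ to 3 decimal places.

If T ~ Lognormal(μ,σ) then ln T ~ Normal(μ,σ), so the p-quantile of ln T is μ + z_p·σ.
ln(209) = 5.342 and ln(836) = 6.729; z_{0.22} = -0.7722, z_{0.66} = 0.4125.
σ = (6.729 − 5.342)/(0.4125 − (-0.7722)) = 1.170.
μ = 5.342 − (-0.7722)·1.170 = 6.246.

μ ≈ 6.246, σ ≈ 1.170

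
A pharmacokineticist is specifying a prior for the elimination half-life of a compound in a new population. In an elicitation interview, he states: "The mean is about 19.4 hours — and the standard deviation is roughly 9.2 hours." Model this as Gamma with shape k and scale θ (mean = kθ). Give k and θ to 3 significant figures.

k ≈ 4.45, θ ≈ 4.36

For Gamma(k, scale θ): mean = kθ, variance = kθ², so CV = 1/√k.
CV = SD/mean = 9.2/19.4 = 0.4742, hence k = 1/CV² = 4.45.
Then θ = mean/k = 19.4/4.45 = 4.36.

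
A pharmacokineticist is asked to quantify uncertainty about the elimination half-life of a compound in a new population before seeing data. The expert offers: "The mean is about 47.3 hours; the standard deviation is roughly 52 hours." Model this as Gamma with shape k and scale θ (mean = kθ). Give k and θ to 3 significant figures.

For Gamma(k, scale θ): mean = kθ, variance = kθ², so CV = 1/√k.
CV = SD/mean = 52/47.3 = 1.099, hence k = 1/CV² = 0.827.
Then θ = mean/k = 47.3/0.827 = 57.2.

k ≈ 0.827, θ ≈ 57.2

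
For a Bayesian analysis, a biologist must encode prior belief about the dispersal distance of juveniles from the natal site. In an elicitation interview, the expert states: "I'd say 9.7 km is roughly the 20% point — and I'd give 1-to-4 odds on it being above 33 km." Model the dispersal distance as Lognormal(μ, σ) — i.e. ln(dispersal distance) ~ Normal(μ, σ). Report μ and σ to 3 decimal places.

μ ≈ 2.884, σ ≈ 0.727

If T ~ Lognormal(μ,σ) then ln T ~ Normal(μ,σ), so the p-quantile of ln T is μ + z_p·σ.
ln(9.7) = 2.272 and ln(33) = 3.497; z_{0.2} = -0.8416, z_{0.8} = 0.8416.
σ = (3.497 − 2.272)/(0.8416 − (-0.8416)) = 0.727.
μ = 2.272 − (-0.8416)·0.727 = 2.884.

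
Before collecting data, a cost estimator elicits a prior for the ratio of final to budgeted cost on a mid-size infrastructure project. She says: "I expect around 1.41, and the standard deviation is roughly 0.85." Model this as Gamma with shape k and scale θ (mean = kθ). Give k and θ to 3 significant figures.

For Gamma(k, scale θ): mean = kθ, variance = kθ², so CV = 1/√k.
CV = SD/mean = 0.85/1.41 = 0.6028, hence k = 1/CV² = 2.75.
Then θ = mean/k = 1.41/2.75 = 0.512.

k ≈ 2.75, θ ≈ 0.512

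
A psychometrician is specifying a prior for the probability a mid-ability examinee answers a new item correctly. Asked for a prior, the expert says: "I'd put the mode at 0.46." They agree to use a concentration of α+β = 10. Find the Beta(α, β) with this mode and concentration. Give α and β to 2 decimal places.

α = 4.68, β = 5.32

For α,β > 1 the Beta mode is (α−1)/(α+β−2). With α+β = 10, the mode is (α−1)/8.
Set (α−1)/8 = 0.46 → α = 1 + 0.46·8 = 4.68.
β = 10 − α = 5.32.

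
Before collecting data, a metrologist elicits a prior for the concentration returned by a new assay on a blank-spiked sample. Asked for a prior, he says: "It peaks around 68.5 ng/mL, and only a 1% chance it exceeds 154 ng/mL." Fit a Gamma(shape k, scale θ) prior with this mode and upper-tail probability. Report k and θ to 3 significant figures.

k ≈ 8.31, θ ≈ 9.37

Gamma(k,θ) with k>1 has mode (k−1)θ, so θ = 68.5/(k−1).
Need P(X < 154) = 0.99 with θ tied to k this way. Start at k = 2, θ = 68.5: P(X<154) ≈ 0.657.
Too low — raise k to concentrate. Iterating converges to k ≈ 8.31.
Then θ = 68.5/(8.31−1) ≈ 9.37.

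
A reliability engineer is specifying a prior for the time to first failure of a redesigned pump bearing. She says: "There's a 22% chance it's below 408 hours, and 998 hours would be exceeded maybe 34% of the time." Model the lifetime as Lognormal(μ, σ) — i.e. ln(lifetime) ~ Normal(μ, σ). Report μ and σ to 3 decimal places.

If T ~ Lognormal(μ,σ) then ln T ~ Normal(μ,σ), so the p-quantile of ln T is μ + z_p·σ.
ln(408) = 6.011 and ln(998) = 6.906; z_{0.22} = -0.7722, z_{0.66} = 0.4125.
σ = (6.906 − 6.011)/(0.4125 − (-0.7722)) = 0.755.
μ = 6.011 − (-0.7722)·0.755 = 6.594.

μ ≈ 6.594, σ ≈ 0.755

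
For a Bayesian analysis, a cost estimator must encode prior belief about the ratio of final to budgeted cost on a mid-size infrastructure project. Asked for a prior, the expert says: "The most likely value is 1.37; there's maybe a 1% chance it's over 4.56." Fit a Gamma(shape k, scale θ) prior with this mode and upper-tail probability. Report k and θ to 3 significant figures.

k ≈ 4.03, θ ≈ 0.451

Gamma(k,θ) with k>1 has mode (k−1)θ, so θ = 1.37/(k−1).
Need P(X < 4.56) = 0.99 with θ tied to k this way. Start at k = 2, θ = 1.37: P(X<4.56) ≈ 0.845.
Too low — raise k to concentrate. Iterating converges to k ≈ 4.03.
Then θ = 1.37/(4.03−1) ≈ 0.451.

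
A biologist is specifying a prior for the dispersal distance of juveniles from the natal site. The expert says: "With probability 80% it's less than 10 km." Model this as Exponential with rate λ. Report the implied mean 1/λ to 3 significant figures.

mean ≈ 6.21 km

P(T < 10.0) = 1 − e^(−λ·10.0) = 0.8, so λ = −ln(1−0.8)/10.0 = −ln(0.2)/10.0 = 0.161.
Mean = 1/λ = 6.21 km.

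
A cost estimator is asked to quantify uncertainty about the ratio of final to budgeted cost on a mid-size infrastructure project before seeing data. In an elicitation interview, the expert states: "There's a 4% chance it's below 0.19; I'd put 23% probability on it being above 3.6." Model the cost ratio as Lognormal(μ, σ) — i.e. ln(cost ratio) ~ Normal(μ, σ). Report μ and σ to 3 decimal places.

μ ≈ 0.408, σ ≈ 1.182

If T ~ Lognormal(μ,σ) then ln T ~ Normal(μ,σ), so the p-quantile of ln T is μ + z_p·σ.
ln(0.19) = -1.661 and ln(3.6) = 1.281; z_{0.04} = -1.751, z_{0.77} = 0.7388.
σ = (1.281 − -1.661)/(0.7388 − (-1.751)) = 1.182.
μ = -1.661 − (-1.751)·1.182 = 0.408.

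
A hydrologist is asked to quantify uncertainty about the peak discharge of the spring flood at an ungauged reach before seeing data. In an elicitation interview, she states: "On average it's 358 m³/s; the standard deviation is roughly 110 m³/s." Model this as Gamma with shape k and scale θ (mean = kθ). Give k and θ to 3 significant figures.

k ≈ 10.6, θ ≈ 33.8

For Gamma(k, scale θ): mean = kθ, variance = kθ², so CV = 1/√k.
CV = SD/mean = 110/358 = 0.3073, hence k = 1/CV² = 10.6.
Then θ = mean/k = 358/10.6 = 33.8.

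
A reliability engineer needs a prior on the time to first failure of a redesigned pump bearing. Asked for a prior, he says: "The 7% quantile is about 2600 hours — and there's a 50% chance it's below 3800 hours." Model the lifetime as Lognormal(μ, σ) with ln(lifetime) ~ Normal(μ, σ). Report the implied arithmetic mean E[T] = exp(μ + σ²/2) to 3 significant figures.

If T ~ Lognormal(μ,σ) then ln T ~ Normal(μ,σ), so the p-quantile of ln T is μ + z_p·σ.
ln(2600) = 7.863 and ln(3800) = 8.243; z_{0.07} = -1.476, z_{0.5} = 0.
σ = (8.243 − 7.863)/(0 − (-1.476)) = 0.257.
μ = 7.863 − (-1.476)·0.257 = 8.243.
E[T] = exp(μ + σ²/2) = exp(8.243 + 0.0331) = 3930 hours.

E[T] ≈ 3930 hours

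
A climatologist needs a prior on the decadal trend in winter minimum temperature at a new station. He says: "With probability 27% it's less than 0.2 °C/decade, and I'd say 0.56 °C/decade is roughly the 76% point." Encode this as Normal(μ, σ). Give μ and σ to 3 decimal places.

μ = 0.367, σ = 0.273

The p-quantile of Normal(μ,σ) is μ + z_p·σ, with z_{0.27} = -0.6128 and z_{0.76} = 0.7063.
Eliminate σ: μ = (z₂·x₁ − z₁·x₂)/(z₂ − z₁) = (0.7063·0.2 − (-0.6128)·0.56)/1.319 = 0.367.
Then σ = (x₂ − x₁)/(z₂ − z₁) = (0.56 − 0.2)/1.319 = 0.273.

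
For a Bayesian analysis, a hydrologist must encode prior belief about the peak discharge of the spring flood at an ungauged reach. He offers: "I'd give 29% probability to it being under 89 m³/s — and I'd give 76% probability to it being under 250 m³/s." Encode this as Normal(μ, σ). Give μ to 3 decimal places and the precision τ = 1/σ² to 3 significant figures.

μ = 159.728, τ = 6.12e-05

The p-quantile of Normal(μ,σ) is μ + z_p·σ, with z_{0.29} = -0.5534 and z_{0.76} = 0.7063.
Eliminate σ: μ = (z₂·x₁ − z₁·x₂)/(z₂ − z₁) = (0.7063·89 − (-0.5534)·250)/1.26 = 159.728.
Then σ = (x₂ − x₁)/(z₂ − z₁) = (250 − 89)/1.26 = 127.809.
Precision τ = 1/σ² = 1/127.8² = 6.12e-05.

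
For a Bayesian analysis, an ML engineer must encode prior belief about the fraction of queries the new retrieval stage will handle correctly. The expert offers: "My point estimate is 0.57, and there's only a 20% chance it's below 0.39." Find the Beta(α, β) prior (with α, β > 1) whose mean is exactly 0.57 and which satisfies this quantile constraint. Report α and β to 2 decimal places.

With mean 0.57 fixed, write α = 0.57s, β = 0.43s where s = α+β.
Need P(θ < 0.39) = 0.2 under Beta(0.57s, 0.43s). Normal approximation: (q−m)/√(m(1−m)/s) ≈ z_{0.2} = -0.842, so s ≈ 0.57·0.43·(-0.842)²/(0.39−0.57)² = 5.4.
At s = 5.4: P(θ<0.39) ≈ 0.199. Adjusting to match 0.2 gives s ≈ 5.33.
So α = 0.57·5.33 ≈ 3.04, β = 0.43·5.33 ≈ 2.29.

α ≈ 3.04, β ≈ 2.29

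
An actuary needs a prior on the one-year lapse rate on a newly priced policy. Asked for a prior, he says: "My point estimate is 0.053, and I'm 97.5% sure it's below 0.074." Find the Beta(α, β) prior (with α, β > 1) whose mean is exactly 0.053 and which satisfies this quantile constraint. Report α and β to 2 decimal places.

With mean 0.053 fixed, write α = 0.053s, β = 0.947s where s = α+β.
Need P(θ < 0.074) = 0.975 under Beta(0.053s, 0.947s). Normal approximation: (q−m)/√(m(1−m)/s) ≈ z_{0.975} = 1.96, so s ≈ 0.053·0.947·(1.96)²/(0.074−0.053)² = 437.2.
At s = 437.2: P(θ<0.074) ≈ 0.966. Adjusting to match 0.975 gives s ≈ 510.93.
So α = 0.053·510.93 ≈ 27.08, β = 0.947·510.93 ≈ 483.85.

α ≈ 27.08, β ≈ 483.85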